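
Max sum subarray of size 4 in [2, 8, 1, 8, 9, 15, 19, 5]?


[0:4]: 19
[1:5]: 26
[2:6]: 33
[3:7]: 51
[4:8]: 48

Max: 51 at [3:7]


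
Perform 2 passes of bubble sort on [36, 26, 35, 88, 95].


Initial: [36, 26, 35, 88, 95]
Pass 1: [26, 35, 36, 88, 95] (2 swaps)
Pass 2: [26, 35, 36, 88, 95] (0 swaps)

After 2 passes: [26, 35, 36, 88, 95]


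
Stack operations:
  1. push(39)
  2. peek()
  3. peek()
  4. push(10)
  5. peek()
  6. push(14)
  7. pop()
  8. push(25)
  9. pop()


push(39) -> [39]
peek()->39
peek()->39
push(10) -> [39, 10]
peek()->10
push(14) -> [39, 10, 14]
pop()->14, [39, 10]
push(25) -> [39, 10, 25]
pop()->25, [39, 10]

Final stack: [39, 10]


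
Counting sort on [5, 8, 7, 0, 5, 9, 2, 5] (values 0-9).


Input: [5, 8, 7, 0, 5, 9, 2, 5]
Counts: [1, 0, 1, 0, 0, 3, 0, 1, 1, 1]

Sorted: [0, 2, 5, 5, 5, 7, 8, 9]


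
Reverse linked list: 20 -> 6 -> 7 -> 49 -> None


Step 1: curr=20, set curr.next=prev(None) | reversed so far: 20
Step 2: curr=6, set curr.next=prev(20) | reversed so far: 6 -> 20
Step 3: curr=7, set curr.next=prev(6) | reversed so far: 7 -> 6 -> 20
Step 4: curr=49, set curr.next=prev(7) | reversed so far: 49 -> 7 -> 6 -> 20

49 -> 7 -> 6 -> 20 -> None


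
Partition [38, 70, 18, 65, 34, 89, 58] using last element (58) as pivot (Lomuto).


Pivot: 58
  38 <= 58: advance i (no swap)
  18 <= 58: swap -> [38, 18, 70, 65, 34, 89, 58]
  34 <= 58: swap -> [38, 18, 34, 65, 70, 89, 58]
Place pivot at 3: [38, 18, 34, 58, 70, 89, 65]

Partitioned: [38, 18, 34, 58, 70, 89, 65]


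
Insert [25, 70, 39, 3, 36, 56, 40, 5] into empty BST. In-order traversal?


Insert 25: root
Insert 70: R from 25
Insert 39: R from 25 -> L from 70
Insert 3: L from 25
Insert 36: R from 25 -> L from 70 -> L from 39
Insert 56: R from 25 -> L from 70 -> R from 39
Insert 40: R from 25 -> L from 70 -> R from 39 -> L from 56
Insert 5: L from 25 -> R from 3

In-order: [3, 5, 25, 36, 39, 40, 56, 70]


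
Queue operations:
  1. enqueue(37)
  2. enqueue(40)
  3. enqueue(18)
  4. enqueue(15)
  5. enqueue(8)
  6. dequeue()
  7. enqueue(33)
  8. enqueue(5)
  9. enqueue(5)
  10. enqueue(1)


enqueue(37) -> [37]
enqueue(40) -> [37, 40]
enqueue(18) -> [37, 40, 18]
enqueue(15) -> [37, 40, 18, 15]
enqueue(8) -> [37, 40, 18, 15, 8]
dequeue()->37, [40, 18, 15, 8]
enqueue(33) -> [40, 18, 15, 8, 33]
enqueue(5) -> [40, 18, 15, 8, 33, 5]
enqueue(5) -> [40, 18, 15, 8, 33, 5, 5]
enqueue(1) -> [40, 18, 15, 8, 33, 5, 5, 1]

Final queue: [40, 18, 15, 8, 33, 5, 5, 1]


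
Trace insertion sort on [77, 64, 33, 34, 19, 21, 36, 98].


Initial: [77, 64, 33, 34, 19, 21, 36, 98]
Insert 64: [64, 77, 33, 34, 19, 21, 36, 98]
Insert 33: [33, 64, 77, 34, 19, 21, 36, 98]
Insert 34: [33, 34, 64, 77, 19, 21, 36, 98]
Insert 19: [19, 33, 34, 64, 77, 21, 36, 98]
Insert 21: [19, 21, 33, 34, 64, 77, 36, 98]
Insert 36: [19, 21, 33, 34, 36, 64, 77, 98]
Insert 98: [19, 21, 33, 34, 36, 64, 77, 98]

Sorted: [19, 21, 33, 34, 36, 64, 77, 98]


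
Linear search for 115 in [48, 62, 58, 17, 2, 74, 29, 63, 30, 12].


i=0: 48!=115
i=1: 62!=115
i=2: 58!=115
i=3: 17!=115
i=4: 2!=115
i=5: 74!=115
i=6: 29!=115
i=7: 63!=115
i=8: 30!=115
i=9: 12!=115

Not found, 10 comps


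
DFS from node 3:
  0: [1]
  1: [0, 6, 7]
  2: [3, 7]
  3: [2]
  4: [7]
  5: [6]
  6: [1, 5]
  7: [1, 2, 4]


Visit 3, push [2]
Visit 2, push [7]
Visit 7, push [4, 1]
Visit 1, push [6, 0]
Visit 0, push []
Visit 6, push [5]
Visit 5, push []
Visit 4, push []

DFS order: [3, 2, 7, 1, 0, 6, 5, 4]


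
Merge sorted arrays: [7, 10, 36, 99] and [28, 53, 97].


Take 7 from A
Take 10 from A
Take 28 from B
Take 36 from A
Take 53 from B
Take 97 from B

Merged: [7, 10, 28, 36, 53, 97, 99]


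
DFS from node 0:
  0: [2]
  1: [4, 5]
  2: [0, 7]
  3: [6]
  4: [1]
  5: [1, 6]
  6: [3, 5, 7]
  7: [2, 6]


Visit 0, push [2]
Visit 2, push [7]
Visit 7, push [6]
Visit 6, push [5, 3]
Visit 3, push []
Visit 5, push [1]
Visit 1, push [4]
Visit 4, push []

DFS order: [0, 2, 7, 6, 3, 5, 1, 4]


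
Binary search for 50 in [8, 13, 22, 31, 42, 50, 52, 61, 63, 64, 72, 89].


Step 1: lo=0, hi=11, mid=5, val=50

Found at index 5


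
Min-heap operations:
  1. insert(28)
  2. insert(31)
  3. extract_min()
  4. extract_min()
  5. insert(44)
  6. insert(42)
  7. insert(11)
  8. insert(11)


insert(28) -> [28]
insert(31) -> [28, 31]
extract_min()->28, [31]
extract_min()->31, []
insert(44) -> [44]
insert(42) -> [42, 44]
insert(11) -> [11, 44, 42]
insert(11) -> [11, 11, 42, 44]

Final heap: [11, 11, 42, 44]


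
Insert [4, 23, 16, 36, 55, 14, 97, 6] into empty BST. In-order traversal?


Insert 4: root
Insert 23: R from 4
Insert 16: R from 4 -> L from 23
Insert 36: R from 4 -> R from 23
Insert 55: R from 4 -> R from 23 -> R from 36
Insert 14: R from 4 -> L from 23 -> L from 16
Insert 97: R from 4 -> R from 23 -> R from 36 -> R from 55
Insert 6: R from 4 -> L from 23 -> L from 16 -> L from 14

In-order: [4, 6, 14, 16, 23, 36, 55, 97]


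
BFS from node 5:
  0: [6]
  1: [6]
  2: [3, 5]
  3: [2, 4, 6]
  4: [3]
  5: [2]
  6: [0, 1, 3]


Visit 5, enqueue [2]
Visit 2, enqueue [3]
Visit 3, enqueue [4, 6]
Visit 4, enqueue []
Visit 6, enqueue [0, 1]
Visit 0, enqueue []
Visit 1, enqueue []

BFS order: [5, 2, 3, 4, 6, 0, 1]


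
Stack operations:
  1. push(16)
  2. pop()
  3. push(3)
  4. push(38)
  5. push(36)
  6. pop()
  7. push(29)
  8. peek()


push(16) -> [16]
pop()->16, []
push(3) -> [3]
push(38) -> [3, 38]
push(36) -> [3, 38, 36]
pop()->36, [3, 38]
push(29) -> [3, 38, 29]
peek()->29

Final stack: [3, 38, 29]


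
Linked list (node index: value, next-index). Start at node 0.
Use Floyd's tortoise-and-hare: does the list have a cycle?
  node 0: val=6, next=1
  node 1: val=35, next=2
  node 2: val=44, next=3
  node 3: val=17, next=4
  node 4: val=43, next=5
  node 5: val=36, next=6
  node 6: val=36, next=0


Floyd's tortoise (slow, +1) and hare (fast, +2):
  init: slow=0, fast=0
  step 1: slow=1, fast=2
  step 2: slow=2, fast=4
  step 3: slow=3, fast=6
  step 4: slow=4, fast=1
  step 5: slow=5, fast=3
  step 6: slow=6, fast=5
  step 7: slow=0, fast=0
  slow == fast at node 0: cycle detected

Cycle: yes


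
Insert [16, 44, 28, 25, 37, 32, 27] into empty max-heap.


Insert 16: [16]
Insert 44: [44, 16]
Insert 28: [44, 16, 28]
Insert 25: [44, 25, 28, 16]
Insert 37: [44, 37, 28, 16, 25]
Insert 32: [44, 37, 32, 16, 25, 28]
Insert 27: [44, 37, 32, 16, 25, 28, 27]

Final heap: [44, 37, 32, 16, 25, 28, 27]


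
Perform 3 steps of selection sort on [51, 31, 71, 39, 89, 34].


Initial: [51, 31, 71, 39, 89, 34]
Step 1: min=31 at 1
  Swap: [31, 51, 71, 39, 89, 34]
Step 2: min=34 at 5
  Swap: [31, 34, 71, 39, 89, 51]
Step 3: min=39 at 3
  Swap: [31, 34, 39, 71, 89, 51]

After 3 steps: [31, 34, 39, 71, 89, 51]


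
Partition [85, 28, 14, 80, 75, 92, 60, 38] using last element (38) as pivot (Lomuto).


Pivot: 38
  28 <= 38: swap -> [28, 85, 14, 80, 75, 92, 60, 38]
  14 <= 38: swap -> [28, 14, 85, 80, 75, 92, 60, 38]
Place pivot at 2: [28, 14, 38, 80, 75, 92, 60, 85]

Partitioned: [28, 14, 38, 80, 75, 92, 60, 85]


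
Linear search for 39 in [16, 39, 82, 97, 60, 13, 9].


i=0: 16!=39
i=1: 39==39 found!

Found at 1, 2 comps


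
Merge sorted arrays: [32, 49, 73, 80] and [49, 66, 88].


Take 32 from A
Take 49 from A
Take 49 from B
Take 66 from B
Take 73 from A
Take 80 from A

Merged: [32, 49, 49, 66, 73, 80, 88]


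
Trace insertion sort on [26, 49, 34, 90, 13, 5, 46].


Initial: [26, 49, 34, 90, 13, 5, 46]
Insert 49: [26, 49, 34, 90, 13, 5, 46]
Insert 34: [26, 34, 49, 90, 13, 5, 46]
Insert 90: [26, 34, 49, 90, 13, 5, 46]
Insert 13: [13, 26, 34, 49, 90, 5, 46]
Insert 5: [5, 13, 26, 34, 49, 90, 46]
Insert 46: [5, 13, 26, 34, 46, 49, 90]

Sorted: [5, 13, 26, 34, 46, 49, 90]


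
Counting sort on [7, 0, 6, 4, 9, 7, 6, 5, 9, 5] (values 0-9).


Input: [7, 0, 6, 4, 9, 7, 6, 5, 9, 5]
Counts: [1, 0, 0, 0, 1, 2, 2, 2, 0, 2]

Sorted: [0, 4, 5, 5, 6, 6, 7, 7, 9, 9]


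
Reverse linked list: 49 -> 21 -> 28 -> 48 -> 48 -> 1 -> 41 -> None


Step 1: curr=49, set curr.next=prev(None) | reversed so far: 49
Step 2: curr=21, set curr.next=prev(49) | reversed so far: 21 -> 49
Step 3: curr=28, set curr.next=prev(21) | reversed so far: 28 -> 21 -> 49
Step 4: curr=48, set curr.next=prev(28) | reversed so far: 48 -> 28 -> 21 -> 49
Step 5: curr=48, set curr.next=prev(48) | reversed so far: 48 -> 48 -> 28 -> 21 -> 49
Step 6: curr=1, set curr.next=prev(48) | reversed so far: 1 -> 48 -> 48 -> 28 -> 21 -> 49
Step 7: curr=41, set curr.next=prev(1) | reversed so far: 41 -> 1 -> 48 -> 48 -> 28 -> 21 -> 49

41 -> 1 -> 48 -> 48 -> 28 -> 21 -> 49 -> None


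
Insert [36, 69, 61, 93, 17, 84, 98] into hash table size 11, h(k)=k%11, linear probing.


Insert 36: h=3 -> slot 3
Insert 69: h=3, 1 probes -> slot 4
Insert 61: h=6 -> slot 6
Insert 93: h=5 -> slot 5
Insert 17: h=6, 1 probes -> slot 7
Insert 84: h=7, 1 probes -> slot 8
Insert 98: h=10 -> slot 10

Table: [None, None, None, 36, 69, 93, 61, 17, 84, None, 98]


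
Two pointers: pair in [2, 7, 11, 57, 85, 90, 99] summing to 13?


lo=0(2)+hi=6(99)=101
lo=0(2)+hi=5(90)=92
lo=0(2)+hi=4(85)=87
lo=0(2)+hi=3(57)=59
lo=0(2)+hi=2(11)=13

Yes: 2+11=13


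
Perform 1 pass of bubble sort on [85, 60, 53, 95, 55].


Initial: [85, 60, 53, 95, 55]
Pass 1: [60, 53, 85, 55, 95] (3 swaps)

After 1 pass: [60, 53, 85, 55, 95]


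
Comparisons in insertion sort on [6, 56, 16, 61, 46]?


Algorithm: insertion sort
Input: [6, 56, 16, 61, 46]
Sorted: [6, 16, 46, 56, 61]

7


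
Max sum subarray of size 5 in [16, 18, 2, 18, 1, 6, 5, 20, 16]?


[0:5]: 55
[1:6]: 45
[2:7]: 32
[3:8]: 50
[4:9]: 48

Max: 55 at [0:5]


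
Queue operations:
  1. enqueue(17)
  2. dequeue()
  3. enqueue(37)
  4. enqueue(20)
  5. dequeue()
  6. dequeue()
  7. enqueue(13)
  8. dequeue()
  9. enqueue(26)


enqueue(17) -> [17]
dequeue()->17, []
enqueue(37) -> [37]
enqueue(20) -> [37, 20]
dequeue()->37, [20]
dequeue()->20, []
enqueue(13) -> [13]
dequeue()->13, []
enqueue(26) -> [26]

Final queue: [26]


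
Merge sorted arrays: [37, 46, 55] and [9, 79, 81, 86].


Take 9 from B
Take 37 from A
Take 46 from A
Take 55 from A

Merged: [9, 37, 46, 55, 79, 81, 86]


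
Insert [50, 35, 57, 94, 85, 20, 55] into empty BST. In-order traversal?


Insert 50: root
Insert 35: L from 50
Insert 57: R from 50
Insert 94: R from 50 -> R from 57
Insert 85: R from 50 -> R from 57 -> L from 94
Insert 20: L from 50 -> L from 35
Insert 55: R from 50 -> L from 57

In-order: [20, 35, 50, 55, 57, 85, 94]


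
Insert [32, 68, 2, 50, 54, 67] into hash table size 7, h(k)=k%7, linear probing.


Insert 32: h=4 -> slot 4
Insert 68: h=5 -> slot 5
Insert 2: h=2 -> slot 2
Insert 50: h=1 -> slot 1
Insert 54: h=5, 1 probes -> slot 6
Insert 67: h=4, 3 probes -> slot 0

Table: [67, 50, 2, None, 32, 68, 54]


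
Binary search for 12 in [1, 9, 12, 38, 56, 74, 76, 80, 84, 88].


Step 1: lo=0, hi=9, mid=4, val=56
Step 2: lo=0, hi=3, mid=1, val=9
Step 3: lo=2, hi=3, mid=2, val=12

Found at index 2


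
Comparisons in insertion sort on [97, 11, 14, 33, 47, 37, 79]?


Algorithm: insertion sort
Input: [97, 11, 14, 33, 47, 37, 79]
Sorted: [11, 14, 33, 37, 47, 79, 97]

12


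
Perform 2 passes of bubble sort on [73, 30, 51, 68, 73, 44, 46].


Initial: [73, 30, 51, 68, 73, 44, 46]
Pass 1: [30, 51, 68, 73, 44, 46, 73] (5 swaps)
Pass 2: [30, 51, 68, 44, 46, 73, 73] (2 swaps)

After 2 passes: [30, 51, 68, 44, 46, 73, 73]


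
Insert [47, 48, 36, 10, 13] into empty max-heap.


Insert 47: [47]
Insert 48: [48, 47]
Insert 36: [48, 47, 36]
Insert 10: [48, 47, 36, 10]
Insert 13: [48, 47, 36, 10, 13]

Final heap: [48, 47, 36, 10, 13]


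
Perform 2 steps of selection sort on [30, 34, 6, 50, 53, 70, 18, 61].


Initial: [30, 34, 6, 50, 53, 70, 18, 61]
Step 1: min=6 at 2
  Swap: [6, 34, 30, 50, 53, 70, 18, 61]
Step 2: min=18 at 6
  Swap: [6, 18, 30, 50, 53, 70, 34, 61]

After 2 steps: [6, 18, 30, 50, 53, 70, 34, 61]


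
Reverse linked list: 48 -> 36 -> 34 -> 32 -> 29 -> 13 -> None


Step 1: curr=48, set curr.next=prev(None) | reversed so far: 48
Step 2: curr=36, set curr.next=prev(48) | reversed so far: 36 -> 48
Step 3: curr=34, set curr.next=prev(36) | reversed so far: 34 -> 36 -> 48
Step 4: curr=32, set curr.next=prev(34) | reversed so far: 32 -> 34 -> 36 -> 48
Step 5: curr=29, set curr.next=prev(32) | reversed so far: 29 -> 32 -> 34 -> 36 -> 48
Step 6: curr=13, set curr.next=prev(29) | reversed so far: 13 -> 29 -> 32 -> 34 -> 36 -> 48

13 -> 29 -> 32 -> 34 -> 36 -> 48 -> None


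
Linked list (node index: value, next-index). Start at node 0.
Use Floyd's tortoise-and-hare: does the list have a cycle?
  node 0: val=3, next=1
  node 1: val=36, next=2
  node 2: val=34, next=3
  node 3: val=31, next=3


Floyd's tortoise (slow, +1) and hare (fast, +2):
  init: slow=0, fast=0
  step 1: slow=1, fast=2
  step 2: slow=2, fast=3
  step 3: slow=3, fast=3
  slow == fast at node 3: cycle detected

Cycle: yes


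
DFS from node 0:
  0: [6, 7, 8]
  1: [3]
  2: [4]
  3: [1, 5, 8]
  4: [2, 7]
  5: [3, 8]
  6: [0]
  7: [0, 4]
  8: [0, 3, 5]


Visit 0, push [8, 7, 6]
Visit 6, push []
Visit 7, push [4]
Visit 4, push [2]
Visit 2, push []
Visit 8, push [5, 3]
Visit 3, push [5, 1]
Visit 1, push []
Visit 5, push []

DFS order: [0, 6, 7, 4, 2, 8, 3, 1, 5]


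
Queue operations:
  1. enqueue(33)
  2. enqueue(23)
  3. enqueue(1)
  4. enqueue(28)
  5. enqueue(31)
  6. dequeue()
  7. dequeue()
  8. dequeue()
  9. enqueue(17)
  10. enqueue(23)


enqueue(33) -> [33]
enqueue(23) -> [33, 23]
enqueue(1) -> [33, 23, 1]
enqueue(28) -> [33, 23, 1, 28]
enqueue(31) -> [33, 23, 1, 28, 31]
dequeue()->33, [23, 1, 28, 31]
dequeue()->23, [1, 28, 31]
dequeue()->1, [28, 31]
enqueue(17) -> [28, 31, 17]
enqueue(23) -> [28, 31, 17, 23]

Final queue: [28, 31, 17, 23]


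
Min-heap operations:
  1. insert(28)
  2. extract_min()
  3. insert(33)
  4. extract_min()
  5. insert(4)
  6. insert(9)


insert(28) -> [28]
extract_min()->28, []
insert(33) -> [33]
extract_min()->33, []
insert(4) -> [4]
insert(9) -> [4, 9]

Final heap: [4, 9]


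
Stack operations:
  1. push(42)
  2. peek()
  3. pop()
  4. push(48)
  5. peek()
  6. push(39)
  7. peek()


push(42) -> [42]
peek()->42
pop()->42, []
push(48) -> [48]
peek()->48
push(39) -> [48, 39]
peek()->39

Final stack: [48, 39]


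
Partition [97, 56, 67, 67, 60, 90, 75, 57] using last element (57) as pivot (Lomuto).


Pivot: 57
  56 <= 57: swap -> [56, 97, 67, 67, 60, 90, 75, 57]
Place pivot at 1: [56, 57, 67, 67, 60, 90, 75, 97]

Partitioned: [56, 57, 67, 67, 60, 90, 75, 97]


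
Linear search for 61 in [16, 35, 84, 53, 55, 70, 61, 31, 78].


i=0: 16!=61
i=1: 35!=61
i=2: 84!=61
i=3: 53!=61
i=4: 55!=61
i=5: 70!=61
i=6: 61==61 found!

Found at 6, 7 comps


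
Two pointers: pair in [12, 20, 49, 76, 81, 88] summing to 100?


lo=0(12)+hi=5(88)=100

Yes: 12+88=100


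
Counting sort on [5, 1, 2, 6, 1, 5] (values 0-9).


Input: [5, 1, 2, 6, 1, 5]
Counts: [0, 2, 1, 0, 0, 2, 1, 0, 0, 0]

Sorted: [1, 1, 2, 5, 5, 6]


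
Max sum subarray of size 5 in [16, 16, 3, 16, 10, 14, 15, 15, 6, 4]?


[0:5]: 61
[1:6]: 59
[2:7]: 58
[3:8]: 70
[4:9]: 60
[5:10]: 54

Max: 70 at [3:8]


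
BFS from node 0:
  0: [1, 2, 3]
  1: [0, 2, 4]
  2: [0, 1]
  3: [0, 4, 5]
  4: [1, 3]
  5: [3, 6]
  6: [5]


Visit 0, enqueue [1, 2, 3]
Visit 1, enqueue [4]
Visit 2, enqueue []
Visit 3, enqueue [5]
Visit 4, enqueue []
Visit 5, enqueue [6]
Visit 6, enqueue []

BFS order: [0, 1, 2, 3, 4, 5, 6]


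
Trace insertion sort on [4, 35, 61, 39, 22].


Initial: [4, 35, 61, 39, 22]
Insert 35: [4, 35, 61, 39, 22]
Insert 61: [4, 35, 61, 39, 22]
Insert 39: [4, 35, 39, 61, 22]
Insert 22: [4, 22, 35, 39, 61]

Sorted: [4, 22, 35, 39, 61]


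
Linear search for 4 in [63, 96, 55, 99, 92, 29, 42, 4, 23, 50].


i=0: 63!=4
i=1: 96!=4
i=2: 55!=4
i=3: 99!=4
i=4: 92!=4
i=5: 29!=4
i=6: 42!=4
i=7: 4==4 found!

Found at 7, 8 comps


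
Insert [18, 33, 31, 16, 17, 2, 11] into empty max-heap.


Insert 18: [18]
Insert 33: [33, 18]
Insert 31: [33, 18, 31]
Insert 16: [33, 18, 31, 16]
Insert 17: [33, 18, 31, 16, 17]
Insert 2: [33, 18, 31, 16, 17, 2]
Insert 11: [33, 18, 31, 16, 17, 2, 11]

Final heap: [33, 18, 31, 16, 17, 2, 11]


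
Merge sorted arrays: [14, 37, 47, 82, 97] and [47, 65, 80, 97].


Take 14 from A
Take 37 from A
Take 47 from A
Take 47 from B
Take 65 from B
Take 80 from B
Take 82 from A
Take 97 from A

Merged: [14, 37, 47, 47, 65, 80, 82, 97, 97]


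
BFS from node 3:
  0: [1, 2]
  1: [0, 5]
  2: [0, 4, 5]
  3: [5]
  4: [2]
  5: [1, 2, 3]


Visit 3, enqueue [5]
Visit 5, enqueue [1, 2]
Visit 1, enqueue [0]
Visit 2, enqueue [4]
Visit 0, enqueue []
Visit 4, enqueue []

BFS order: [3, 5, 1, 2, 0, 4]


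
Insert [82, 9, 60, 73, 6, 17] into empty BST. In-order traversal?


Insert 82: root
Insert 9: L from 82
Insert 60: L from 82 -> R from 9
Insert 73: L from 82 -> R from 9 -> R from 60
Insert 6: L from 82 -> L from 9
Insert 17: L from 82 -> R from 9 -> L from 60

In-order: [6, 9, 17, 60, 73, 82]


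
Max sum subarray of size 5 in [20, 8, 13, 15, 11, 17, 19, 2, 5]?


[0:5]: 67
[1:6]: 64
[2:7]: 75
[3:8]: 64
[4:9]: 54

Max: 75 at [2:7]


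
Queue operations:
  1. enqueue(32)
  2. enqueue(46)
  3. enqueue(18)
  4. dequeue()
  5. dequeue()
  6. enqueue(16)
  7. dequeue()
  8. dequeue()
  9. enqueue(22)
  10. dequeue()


enqueue(32) -> [32]
enqueue(46) -> [32, 46]
enqueue(18) -> [32, 46, 18]
dequeue()->32, [46, 18]
dequeue()->46, [18]
enqueue(16) -> [18, 16]
dequeue()->18, [16]
dequeue()->16, []
enqueue(22) -> [22]
dequeue()->22, []

Final queue: []


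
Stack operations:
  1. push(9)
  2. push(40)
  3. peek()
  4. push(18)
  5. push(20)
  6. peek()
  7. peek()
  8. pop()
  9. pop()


push(9) -> [9]
push(40) -> [9, 40]
peek()->40
push(18) -> [9, 40, 18]
push(20) -> [9, 40, 18, 20]
peek()->20
peek()->20
pop()->20, [9, 40, 18]
pop()->18, [9, 40]

Final stack: [9, 40]


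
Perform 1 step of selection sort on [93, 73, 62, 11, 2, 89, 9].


Initial: [93, 73, 62, 11, 2, 89, 9]
Step 1: min=2 at 4
  Swap: [2, 73, 62, 11, 93, 89, 9]

After 1 step: [2, 73, 62, 11, 93, 89, 9]


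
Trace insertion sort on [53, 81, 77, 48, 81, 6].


Initial: [53, 81, 77, 48, 81, 6]
Insert 81: [53, 81, 77, 48, 81, 6]
Insert 77: [53, 77, 81, 48, 81, 6]
Insert 48: [48, 53, 77, 81, 81, 6]
Insert 81: [48, 53, 77, 81, 81, 6]
Insert 6: [6, 48, 53, 77, 81, 81]

Sorted: [6, 48, 53, 77, 81, 81]


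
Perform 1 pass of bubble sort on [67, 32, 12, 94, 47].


Initial: [67, 32, 12, 94, 47]
Pass 1: [32, 12, 67, 47, 94] (3 swaps)

After 1 pass: [32, 12, 67, 47, 94]


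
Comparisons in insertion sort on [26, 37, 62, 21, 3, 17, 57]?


Algorithm: insertion sort
Input: [26, 37, 62, 21, 3, 17, 57]
Sorted: [3, 17, 21, 26, 37, 57, 62]

16


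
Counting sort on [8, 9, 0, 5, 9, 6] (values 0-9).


Input: [8, 9, 0, 5, 9, 6]
Counts: [1, 0, 0, 0, 0, 1, 1, 0, 1, 2]

Sorted: [0, 5, 6, 8, 9, 9]


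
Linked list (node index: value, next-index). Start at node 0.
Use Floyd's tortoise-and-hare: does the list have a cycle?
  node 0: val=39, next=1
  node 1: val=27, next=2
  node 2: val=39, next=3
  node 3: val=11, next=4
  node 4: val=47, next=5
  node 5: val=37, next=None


Floyd's tortoise (slow, +1) and hare (fast, +2):
  init: slow=0, fast=0
  step 1: slow=1, fast=2
  step 2: slow=2, fast=4
  step 3: fast 4->5->None, no cycle

Cycle: no


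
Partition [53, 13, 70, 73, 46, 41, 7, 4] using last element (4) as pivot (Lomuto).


Pivot: 4
Place pivot at 0: [4, 13, 70, 73, 46, 41, 7, 53]

Partitioned: [4, 13, 70, 73, 46, 41, 7, 53]


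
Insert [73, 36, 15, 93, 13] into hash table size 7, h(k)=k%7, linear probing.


Insert 73: h=3 -> slot 3
Insert 36: h=1 -> slot 1
Insert 15: h=1, 1 probes -> slot 2
Insert 93: h=2, 2 probes -> slot 4
Insert 13: h=6 -> slot 6

Table: [None, 36, 15, 73, 93, None, 13]


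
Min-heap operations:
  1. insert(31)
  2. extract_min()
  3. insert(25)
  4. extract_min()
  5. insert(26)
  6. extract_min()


insert(31) -> [31]
extract_min()->31, []
insert(25) -> [25]
extract_min()->25, []
insert(26) -> [26]
extract_min()->26, []

Final heap: []


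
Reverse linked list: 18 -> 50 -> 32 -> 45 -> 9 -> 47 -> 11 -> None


Step 1: curr=18, set curr.next=prev(None) | reversed so far: 18
Step 2: curr=50, set curr.next=prev(18) | reversed so far: 50 -> 18
Step 3: curr=32, set curr.next=prev(50) | reversed so far: 32 -> 50 -> 18
Step 4: curr=45, set curr.next=prev(32) | reversed so far: 45 -> 32 -> 50 -> 18
Step 5: curr=9, set curr.next=prev(45) | reversed so far: 9 -> 45 -> 32 -> 50 -> 18
Step 6: curr=47, set curr.next=prev(9) | reversed so far: 47 -> 9 -> 45 -> 32 -> 50 -> 18
Step 7: curr=11, set curr.next=prev(47) | reversed so far: 11 -> 47 -> 9 -> 45 -> 32 -> 50 -> 18

11 -> 47 -> 9 -> 45 -> 32 -> 50 -> 18 -> None


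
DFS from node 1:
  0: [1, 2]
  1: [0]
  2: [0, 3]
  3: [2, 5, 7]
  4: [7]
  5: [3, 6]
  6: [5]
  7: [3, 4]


Visit 1, push [0]
Visit 0, push [2]
Visit 2, push [3]
Visit 3, push [7, 5]
Visit 5, push [6]
Visit 6, push []
Visit 7, push [4]
Visit 4, push []

DFS order: [1, 0, 2, 3, 5, 6, 7, 4]


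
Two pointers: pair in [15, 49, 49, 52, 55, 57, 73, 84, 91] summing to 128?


lo=0(15)+hi=8(91)=106
lo=1(49)+hi=8(91)=140
lo=1(49)+hi=7(84)=133
lo=1(49)+hi=6(73)=122
lo=2(49)+hi=6(73)=122
lo=3(52)+hi=6(73)=125
lo=4(55)+hi=6(73)=128

Yes: 55+73=128


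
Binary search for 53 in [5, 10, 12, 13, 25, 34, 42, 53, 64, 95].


Step 1: lo=0, hi=9, mid=4, val=25
Step 2: lo=5, hi=9, mid=7, val=53

Found at index 7


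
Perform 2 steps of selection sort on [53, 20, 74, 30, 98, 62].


Initial: [53, 20, 74, 30, 98, 62]
Step 1: min=20 at 1
  Swap: [20, 53, 74, 30, 98, 62]
Step 2: min=30 at 3
  Swap: [20, 30, 74, 53, 98, 62]

After 2 steps: [20, 30, 74, 53, 98, 62]


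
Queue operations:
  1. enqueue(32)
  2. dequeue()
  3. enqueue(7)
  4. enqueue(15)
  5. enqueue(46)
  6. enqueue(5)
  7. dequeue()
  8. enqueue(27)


enqueue(32) -> [32]
dequeue()->32, []
enqueue(7) -> [7]
enqueue(15) -> [7, 15]
enqueue(46) -> [7, 15, 46]
enqueue(5) -> [7, 15, 46, 5]
dequeue()->7, [15, 46, 5]
enqueue(27) -> [15, 46, 5, 27]

Final queue: [15, 46, 5, 27]


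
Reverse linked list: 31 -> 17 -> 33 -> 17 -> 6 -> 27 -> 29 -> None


Step 1: curr=31, set curr.next=prev(None) | reversed so far: 31
Step 2: curr=17, set curr.next=prev(31) | reversed so far: 17 -> 31
Step 3: curr=33, set curr.next=prev(17) | reversed so far: 33 -> 17 -> 31
Step 4: curr=17, set curr.next=prev(33) | reversed so far: 17 -> 33 -> 17 -> 31
Step 5: curr=6, set curr.next=prev(17) | reversed so far: 6 -> 17 -> 33 -> 17 -> 31
Step 6: curr=27, set curr.next=prev(6) | reversed so far: 27 -> 6 -> 17 -> 33 -> 17 -> 31
Step 7: curr=29, set curr.next=prev(27) | reversed so far: 29 -> 27 -> 6 -> 17 -> 33 -> 17 -> 31

29 -> 27 -> 6 -> 17 -> 33 -> 17 -> 31 -> None


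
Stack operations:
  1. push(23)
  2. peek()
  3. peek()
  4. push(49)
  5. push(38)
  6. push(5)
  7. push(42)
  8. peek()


push(23) -> [23]
peek()->23
peek()->23
push(49) -> [23, 49]
push(38) -> [23, 49, 38]
push(5) -> [23, 49, 38, 5]
push(42) -> [23, 49, 38, 5, 42]
peek()->42

Final stack: [23, 49, 38, 5, 42]


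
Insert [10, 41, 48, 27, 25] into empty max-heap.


Insert 10: [10]
Insert 41: [41, 10]
Insert 48: [48, 10, 41]
Insert 27: [48, 27, 41, 10]
Insert 25: [48, 27, 41, 10, 25]

Final heap: [48, 27, 41, 10, 25]


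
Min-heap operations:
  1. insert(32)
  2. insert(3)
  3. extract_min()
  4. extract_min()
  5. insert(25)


insert(32) -> [32]
insert(3) -> [3, 32]
extract_min()->3, [32]
extract_min()->32, []
insert(25) -> [25]

Final heap: [25]


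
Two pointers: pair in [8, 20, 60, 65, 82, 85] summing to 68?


lo=0(8)+hi=5(85)=93
lo=0(8)+hi=4(82)=90
lo=0(8)+hi=3(65)=73
lo=0(8)+hi=2(60)=68

Yes: 8+60=68


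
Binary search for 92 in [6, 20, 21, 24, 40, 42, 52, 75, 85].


Step 1: lo=0, hi=8, mid=4, val=40
Step 2: lo=5, hi=8, mid=6, val=52
Step 3: lo=7, hi=8, mid=7, val=75
Step 4: lo=8, hi=8, mid=8, val=85

Not found


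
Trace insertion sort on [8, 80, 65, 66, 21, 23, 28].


Initial: [8, 80, 65, 66, 21, 23, 28]
Insert 80: [8, 80, 65, 66, 21, 23, 28]
Insert 65: [8, 65, 80, 66, 21, 23, 28]
Insert 66: [8, 65, 66, 80, 21, 23, 28]
Insert 21: [8, 21, 65, 66, 80, 23, 28]
Insert 23: [8, 21, 23, 65, 66, 80, 28]
Insert 28: [8, 21, 23, 28, 65, 66, 80]

Sorted: [8, 21, 23, 28, 65, 66, 80]


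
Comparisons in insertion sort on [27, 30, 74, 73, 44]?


Algorithm: insertion sort
Input: [27, 30, 74, 73, 44]
Sorted: [27, 30, 44, 73, 74]

7


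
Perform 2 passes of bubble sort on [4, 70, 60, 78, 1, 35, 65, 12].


Initial: [4, 70, 60, 78, 1, 35, 65, 12]
Pass 1: [4, 60, 70, 1, 35, 65, 12, 78] (5 swaps)
Pass 2: [4, 60, 1, 35, 65, 12, 70, 78] (4 swaps)

After 2 passes: [4, 60, 1, 35, 65, 12, 70, 78]


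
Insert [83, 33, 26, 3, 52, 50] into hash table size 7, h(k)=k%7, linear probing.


Insert 83: h=6 -> slot 6
Insert 33: h=5 -> slot 5
Insert 26: h=5, 2 probes -> slot 0
Insert 3: h=3 -> slot 3
Insert 52: h=3, 1 probes -> slot 4
Insert 50: h=1 -> slot 1

Table: [26, 50, None, 3, 52, 33, 83]


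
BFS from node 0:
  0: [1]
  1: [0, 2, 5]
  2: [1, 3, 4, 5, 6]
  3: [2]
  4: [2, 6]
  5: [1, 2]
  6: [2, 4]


Visit 0, enqueue [1]
Visit 1, enqueue [2, 5]
Visit 2, enqueue [3, 4, 6]
Visit 5, enqueue []
Visit 3, enqueue []
Visit 4, enqueue []
Visit 6, enqueue []

BFS order: [0, 1, 2, 5, 3, 4, 6]


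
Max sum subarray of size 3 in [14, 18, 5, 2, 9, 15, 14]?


[0:3]: 37
[1:4]: 25
[2:5]: 16
[3:6]: 26
[4:7]: 38

Max: 38 at [4:7]


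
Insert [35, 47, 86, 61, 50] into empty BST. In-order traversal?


Insert 35: root
Insert 47: R from 35
Insert 86: R from 35 -> R from 47
Insert 61: R from 35 -> R from 47 -> L from 86
Insert 50: R from 35 -> R from 47 -> L from 86 -> L from 61

In-order: [35, 47, 50, 61, 86]


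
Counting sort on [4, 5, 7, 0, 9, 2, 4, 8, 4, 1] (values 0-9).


Input: [4, 5, 7, 0, 9, 2, 4, 8, 4, 1]
Counts: [1, 1, 1, 0, 3, 1, 0, 1, 1, 1]

Sorted: [0, 1, 2, 4, 4, 4, 5, 7, 8, 9]


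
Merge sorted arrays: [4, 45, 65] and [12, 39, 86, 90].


Take 4 from A
Take 12 from B
Take 39 from B
Take 45 from A
Take 65 from A

Merged: [4, 12, 39, 45, 65, 86, 90]


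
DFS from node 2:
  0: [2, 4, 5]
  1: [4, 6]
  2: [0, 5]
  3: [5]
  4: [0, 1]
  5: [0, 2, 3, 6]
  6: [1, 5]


Visit 2, push [5, 0]
Visit 0, push [5, 4]
Visit 4, push [1]
Visit 1, push [6]
Visit 6, push [5]
Visit 5, push [3]
Visit 3, push []

DFS order: [2, 0, 4, 1, 6, 5, 3]


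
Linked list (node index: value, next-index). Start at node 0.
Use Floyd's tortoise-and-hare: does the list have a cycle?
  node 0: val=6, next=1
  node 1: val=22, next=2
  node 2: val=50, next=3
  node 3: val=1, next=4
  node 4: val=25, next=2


Floyd's tortoise (slow, +1) and hare (fast, +2):
  init: slow=0, fast=0
  step 1: slow=1, fast=2
  step 2: slow=2, fast=4
  step 3: slow=3, fast=3
  slow == fast at node 3: cycle detected

Cycle: yes


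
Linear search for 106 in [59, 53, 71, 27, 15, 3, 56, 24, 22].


i=0: 59!=106
i=1: 53!=106
i=2: 71!=106
i=3: 27!=106
i=4: 15!=106
i=5: 3!=106
i=6: 56!=106
i=7: 24!=106
i=8: 22!=106

Not found, 9 comps


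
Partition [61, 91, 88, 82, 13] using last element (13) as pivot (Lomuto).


Pivot: 13
Place pivot at 0: [13, 91, 88, 82, 61]

Partitioned: [13, 91, 88, 82, 61]


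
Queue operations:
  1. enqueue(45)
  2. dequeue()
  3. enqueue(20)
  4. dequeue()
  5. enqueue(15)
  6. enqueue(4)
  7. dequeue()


enqueue(45) -> [45]
dequeue()->45, []
enqueue(20) -> [20]
dequeue()->20, []
enqueue(15) -> [15]
enqueue(4) -> [15, 4]
dequeue()->15, [4]

Final queue: [4]


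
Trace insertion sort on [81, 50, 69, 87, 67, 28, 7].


Initial: [81, 50, 69, 87, 67, 28, 7]
Insert 50: [50, 81, 69, 87, 67, 28, 7]
Insert 69: [50, 69, 81, 87, 67, 28, 7]
Insert 87: [50, 69, 81, 87, 67, 28, 7]
Insert 67: [50, 67, 69, 81, 87, 28, 7]
Insert 28: [28, 50, 67, 69, 81, 87, 7]
Insert 7: [7, 28, 50, 67, 69, 81, 87]

Sorted: [7, 28, 50, 67, 69, 81, 87]


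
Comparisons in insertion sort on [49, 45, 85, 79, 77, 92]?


Algorithm: insertion sort
Input: [49, 45, 85, 79, 77, 92]
Sorted: [45, 49, 77, 79, 85, 92]

8


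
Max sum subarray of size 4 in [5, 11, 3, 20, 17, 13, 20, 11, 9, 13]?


[0:4]: 39
[1:5]: 51
[2:6]: 53
[3:7]: 70
[4:8]: 61
[5:9]: 53
[6:10]: 53

Max: 70 at [3:7]


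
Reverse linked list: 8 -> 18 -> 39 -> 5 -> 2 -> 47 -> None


Step 1: curr=8, set curr.next=prev(None) | reversed so far: 8
Step 2: curr=18, set curr.next=prev(8) | reversed so far: 18 -> 8
Step 3: curr=39, set curr.next=prev(18) | reversed so far: 39 -> 18 -> 8
Step 4: curr=5, set curr.next=prev(39) | reversed so far: 5 -> 39 -> 18 -> 8
Step 5: curr=2, set curr.next=prev(5) | reversed so far: 2 -> 5 -> 39 -> 18 -> 8
Step 6: curr=47, set curr.next=prev(2) | reversed so far: 47 -> 2 -> 5 -> 39 -> 18 -> 8

47 -> 2 -> 5 -> 39 -> 18 -> 8 -> None


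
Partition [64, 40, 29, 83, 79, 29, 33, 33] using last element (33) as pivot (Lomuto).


Pivot: 33
  29 <= 33: swap -> [29, 40, 64, 83, 79, 29, 33, 33]
  29 <= 33: swap -> [29, 29, 64, 83, 79, 40, 33, 33]
  33 <= 33: swap -> [29, 29, 33, 83, 79, 40, 64, 33]
Place pivot at 3: [29, 29, 33, 33, 79, 40, 64, 83]

Partitioned: [29, 29, 33, 33, 79, 40, 64, 83]


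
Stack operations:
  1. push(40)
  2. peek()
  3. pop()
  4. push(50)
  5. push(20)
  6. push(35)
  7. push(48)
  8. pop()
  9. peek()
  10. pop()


push(40) -> [40]
peek()->40
pop()->40, []
push(50) -> [50]
push(20) -> [50, 20]
push(35) -> [50, 20, 35]
push(48) -> [50, 20, 35, 48]
pop()->48, [50, 20, 35]
peek()->35
pop()->35, [50, 20]

Final stack: [50, 20]


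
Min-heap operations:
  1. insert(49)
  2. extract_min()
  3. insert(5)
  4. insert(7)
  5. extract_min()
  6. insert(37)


insert(49) -> [49]
extract_min()->49, []
insert(5) -> [5]
insert(7) -> [5, 7]
extract_min()->5, [7]
insert(37) -> [7, 37]

Final heap: [7, 37]


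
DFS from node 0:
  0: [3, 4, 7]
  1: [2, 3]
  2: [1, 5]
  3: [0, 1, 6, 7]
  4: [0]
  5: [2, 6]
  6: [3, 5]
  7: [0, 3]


Visit 0, push [7, 4, 3]
Visit 3, push [7, 6, 1]
Visit 1, push [2]
Visit 2, push [5]
Visit 5, push [6]
Visit 6, push []
Visit 7, push []
Visit 4, push []

DFS order: [0, 3, 1, 2, 5, 6, 7, 4]


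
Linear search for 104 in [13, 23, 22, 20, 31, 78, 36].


i=0: 13!=104
i=1: 23!=104
i=2: 22!=104
i=3: 20!=104
i=4: 31!=104
i=5: 78!=104
i=6: 36!=104

Not found, 7 comps


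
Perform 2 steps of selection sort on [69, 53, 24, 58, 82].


Initial: [69, 53, 24, 58, 82]
Step 1: min=24 at 2
  Swap: [24, 53, 69, 58, 82]
Step 2: min=53 at 1
  Swap: [24, 53, 69, 58, 82]

After 2 steps: [24, 53, 69, 58, 82]


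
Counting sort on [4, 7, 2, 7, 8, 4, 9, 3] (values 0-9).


Input: [4, 7, 2, 7, 8, 4, 9, 3]
Counts: [0, 0, 1, 1, 2, 0, 0, 2, 1, 1]

Sorted: [2, 3, 4, 4, 7, 7, 8, 9]


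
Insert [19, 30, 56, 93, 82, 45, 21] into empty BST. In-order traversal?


Insert 19: root
Insert 30: R from 19
Insert 56: R from 19 -> R from 30
Insert 93: R from 19 -> R from 30 -> R from 56
Insert 82: R from 19 -> R from 30 -> R from 56 -> L from 93
Insert 45: R from 19 -> R from 30 -> L from 56
Insert 21: R from 19 -> L from 30

In-order: [19, 21, 30, 45, 56, 82, 93]


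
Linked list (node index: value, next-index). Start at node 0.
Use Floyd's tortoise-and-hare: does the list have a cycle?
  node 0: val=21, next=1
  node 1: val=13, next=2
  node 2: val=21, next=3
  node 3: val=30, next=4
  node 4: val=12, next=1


Floyd's tortoise (slow, +1) and hare (fast, +2):
  init: slow=0, fast=0
  step 1: slow=1, fast=2
  step 2: slow=2, fast=4
  step 3: slow=3, fast=2
  step 4: slow=4, fast=4
  slow == fast at node 4: cycle detected

Cycle: yes


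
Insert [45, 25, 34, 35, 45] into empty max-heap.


Insert 45: [45]
Insert 25: [45, 25]
Insert 34: [45, 25, 34]
Insert 35: [45, 35, 34, 25]
Insert 45: [45, 45, 34, 25, 35]

Final heap: [45, 45, 34, 25, 35]


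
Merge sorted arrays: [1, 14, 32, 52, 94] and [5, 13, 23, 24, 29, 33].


Take 1 from A
Take 5 from B
Take 13 from B
Take 14 from A
Take 23 from B
Take 24 from B
Take 29 from B
Take 32 from A
Take 33 from B

Merged: [1, 5, 13, 14, 23, 24, 29, 32, 33, 52, 94]


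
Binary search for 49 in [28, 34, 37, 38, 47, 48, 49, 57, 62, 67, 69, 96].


Step 1: lo=0, hi=11, mid=5, val=48
Step 2: lo=6, hi=11, mid=8, val=62
Step 3: lo=6, hi=7, mid=6, val=49

Found at index 6


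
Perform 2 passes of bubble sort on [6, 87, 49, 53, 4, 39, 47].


Initial: [6, 87, 49, 53, 4, 39, 47]
Pass 1: [6, 49, 53, 4, 39, 47, 87] (5 swaps)
Pass 2: [6, 49, 4, 39, 47, 53, 87] (3 swaps)

After 2 passes: [6, 49, 4, 39, 47, 53, 87]


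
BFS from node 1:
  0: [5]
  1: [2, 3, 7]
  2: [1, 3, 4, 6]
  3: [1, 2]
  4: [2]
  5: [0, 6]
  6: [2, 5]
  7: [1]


Visit 1, enqueue [2, 3, 7]
Visit 2, enqueue [4, 6]
Visit 3, enqueue []
Visit 7, enqueue []
Visit 4, enqueue []
Visit 6, enqueue [5]
Visit 5, enqueue [0]
Visit 0, enqueue []

BFS order: [1, 2, 3, 7, 4, 6, 5, 0]


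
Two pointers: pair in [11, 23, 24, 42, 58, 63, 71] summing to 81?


lo=0(11)+hi=6(71)=82
lo=0(11)+hi=5(63)=74
lo=1(23)+hi=5(63)=86
lo=1(23)+hi=4(58)=81

Yes: 23+58=81


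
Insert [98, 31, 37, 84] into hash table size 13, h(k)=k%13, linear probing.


Insert 98: h=7 -> slot 7
Insert 31: h=5 -> slot 5
Insert 37: h=11 -> slot 11
Insert 84: h=6 -> slot 6

Table: [None, None, None, None, None, 31, 84, 98, None, None, None, 37, None]


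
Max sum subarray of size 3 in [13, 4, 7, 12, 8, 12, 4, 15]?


[0:3]: 24
[1:4]: 23
[2:5]: 27
[3:6]: 32
[4:7]: 24
[5:8]: 31

Max: 32 at [3:6]


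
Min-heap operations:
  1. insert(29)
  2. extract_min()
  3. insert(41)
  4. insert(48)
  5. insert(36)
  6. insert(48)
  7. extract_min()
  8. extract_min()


insert(29) -> [29]
extract_min()->29, []
insert(41) -> [41]
insert(48) -> [41, 48]
insert(36) -> [36, 48, 41]
insert(48) -> [36, 48, 41, 48]
extract_min()->36, [41, 48, 48]
extract_min()->41, [48, 48]

Final heap: [48, 48]


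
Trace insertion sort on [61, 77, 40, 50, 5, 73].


Initial: [61, 77, 40, 50, 5, 73]
Insert 77: [61, 77, 40, 50, 5, 73]
Insert 40: [40, 61, 77, 50, 5, 73]
Insert 50: [40, 50, 61, 77, 5, 73]
Insert 5: [5, 40, 50, 61, 77, 73]
Insert 73: [5, 40, 50, 61, 73, 77]

Sorted: [5, 40, 50, 61, 73, 77]


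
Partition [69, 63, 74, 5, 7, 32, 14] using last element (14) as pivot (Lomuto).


Pivot: 14
  5 <= 14: swap -> [5, 63, 74, 69, 7, 32, 14]
  7 <= 14: swap -> [5, 7, 74, 69, 63, 32, 14]
Place pivot at 2: [5, 7, 14, 69, 63, 32, 74]

Partitioned: [5, 7, 14, 69, 63, 32, 74]


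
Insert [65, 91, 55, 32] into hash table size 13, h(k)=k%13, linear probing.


Insert 65: h=0 -> slot 0
Insert 91: h=0, 1 probes -> slot 1
Insert 55: h=3 -> slot 3
Insert 32: h=6 -> slot 6

Table: [65, 91, None, 55, None, None, 32, None, None, None, None, None, None]


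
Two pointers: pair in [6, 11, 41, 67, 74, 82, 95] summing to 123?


lo=0(6)+hi=6(95)=101
lo=1(11)+hi=6(95)=106
lo=2(41)+hi=6(95)=136
lo=2(41)+hi=5(82)=123

Yes: 41+82=123


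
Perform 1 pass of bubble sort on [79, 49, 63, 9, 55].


Initial: [79, 49, 63, 9, 55]
Pass 1: [49, 63, 9, 55, 79] (4 swaps)

After 1 pass: [49, 63, 9, 55, 79]


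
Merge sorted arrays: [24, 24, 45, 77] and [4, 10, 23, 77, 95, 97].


Take 4 from B
Take 10 from B
Take 23 from B
Take 24 from A
Take 24 from A
Take 45 from A
Take 77 from A

Merged: [4, 10, 23, 24, 24, 45, 77, 77, 95, 97]


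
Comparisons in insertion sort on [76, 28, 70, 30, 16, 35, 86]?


Algorithm: insertion sort
Input: [76, 28, 70, 30, 16, 35, 86]
Sorted: [16, 28, 30, 35, 70, 76, 86]

14


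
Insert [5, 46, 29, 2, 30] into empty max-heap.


Insert 5: [5]
Insert 46: [46, 5]
Insert 29: [46, 5, 29]
Insert 2: [46, 5, 29, 2]
Insert 30: [46, 30, 29, 2, 5]

Final heap: [46, 30, 29, 2, 5]


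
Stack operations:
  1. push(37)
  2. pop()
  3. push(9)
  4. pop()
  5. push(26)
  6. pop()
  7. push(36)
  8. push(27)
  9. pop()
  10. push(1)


push(37) -> [37]
pop()->37, []
push(9) -> [9]
pop()->9, []
push(26) -> [26]
pop()->26, []
push(36) -> [36]
push(27) -> [36, 27]
pop()->27, [36]
push(1) -> [36, 1]

Final stack: [36, 1]


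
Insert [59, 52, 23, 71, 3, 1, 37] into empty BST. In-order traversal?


Insert 59: root
Insert 52: L from 59
Insert 23: L from 59 -> L from 52
Insert 71: R from 59
Insert 3: L from 59 -> L from 52 -> L from 23
Insert 1: L from 59 -> L from 52 -> L from 23 -> L from 3
Insert 37: L from 59 -> L from 52 -> R from 23

In-order: [1, 3, 23, 37, 52, 59, 71]


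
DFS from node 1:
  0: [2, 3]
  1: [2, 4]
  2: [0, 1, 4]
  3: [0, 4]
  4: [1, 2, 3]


Visit 1, push [4, 2]
Visit 2, push [4, 0]
Visit 0, push [3]
Visit 3, push [4]
Visit 4, push []

DFS order: [1, 2, 0, 3, 4]


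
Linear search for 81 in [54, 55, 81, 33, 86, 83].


i=0: 54!=81
i=1: 55!=81
i=2: 81==81 found!

Found at 2, 3 comps


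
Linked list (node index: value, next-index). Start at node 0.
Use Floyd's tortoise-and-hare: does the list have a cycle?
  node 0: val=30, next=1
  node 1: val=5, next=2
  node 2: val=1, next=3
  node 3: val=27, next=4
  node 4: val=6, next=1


Floyd's tortoise (slow, +1) and hare (fast, +2):
  init: slow=0, fast=0
  step 1: slow=1, fast=2
  step 2: slow=2, fast=4
  step 3: slow=3, fast=2
  step 4: slow=4, fast=4
  slow == fast at node 4: cycle detected

Cycle: yes


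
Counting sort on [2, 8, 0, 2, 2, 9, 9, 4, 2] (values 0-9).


Input: [2, 8, 0, 2, 2, 9, 9, 4, 2]
Counts: [1, 0, 4, 0, 1, 0, 0, 0, 1, 2]

Sorted: [0, 2, 2, 2, 2, 4, 8, 9, 9]


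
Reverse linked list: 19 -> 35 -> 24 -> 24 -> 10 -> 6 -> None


Step 1: curr=19, set curr.next=prev(None) | reversed so far: 19
Step 2: curr=35, set curr.next=prev(19) | reversed so far: 35 -> 19
Step 3: curr=24, set curr.next=prev(35) | reversed so far: 24 -> 35 -> 19
Step 4: curr=24, set curr.next=prev(24) | reversed so far: 24 -> 24 -> 35 -> 19
Step 5: curr=10, set curr.next=prev(24) | reversed so far: 10 -> 24 -> 24 -> 35 -> 19
Step 6: curr=6, set curr.next=prev(10) | reversed so far: 6 -> 10 -> 24 -> 24 -> 35 -> 19

6 -> 10 -> 24 -> 24 -> 35 -> 19 -> None


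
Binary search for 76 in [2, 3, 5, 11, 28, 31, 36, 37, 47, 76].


Step 1: lo=0, hi=9, mid=4, val=28
Step 2: lo=5, hi=9, mid=7, val=37
Step 3: lo=8, hi=9, mid=8, val=47
Step 4: lo=9, hi=9, mid=9, val=76

Found at index 9


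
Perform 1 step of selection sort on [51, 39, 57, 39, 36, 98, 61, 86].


Initial: [51, 39, 57, 39, 36, 98, 61, 86]
Step 1: min=36 at 4
  Swap: [36, 39, 57, 39, 51, 98, 61, 86]

After 1 step: [36, 39, 57, 39, 51, 98, 61, 86]


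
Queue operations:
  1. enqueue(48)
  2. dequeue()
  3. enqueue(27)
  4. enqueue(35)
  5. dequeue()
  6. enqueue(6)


enqueue(48) -> [48]
dequeue()->48, []
enqueue(27) -> [27]
enqueue(35) -> [27, 35]
dequeue()->27, [35]
enqueue(6) -> [35, 6]

Final queue: [35, 6]


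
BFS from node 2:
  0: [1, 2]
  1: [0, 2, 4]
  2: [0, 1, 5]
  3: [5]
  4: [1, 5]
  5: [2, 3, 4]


Visit 2, enqueue [0, 1, 5]
Visit 0, enqueue []
Visit 1, enqueue [4]
Visit 5, enqueue [3]
Visit 4, enqueue []
Visit 3, enqueue []

BFS order: [2, 0, 1, 5, 4, 3]


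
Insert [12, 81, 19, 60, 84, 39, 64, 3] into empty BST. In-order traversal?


Insert 12: root
Insert 81: R from 12
Insert 19: R from 12 -> L from 81
Insert 60: R from 12 -> L from 81 -> R from 19
Insert 84: R from 12 -> R from 81
Insert 39: R from 12 -> L from 81 -> R from 19 -> L from 60
Insert 64: R from 12 -> L from 81 -> R from 19 -> R from 60
Insert 3: L from 12

In-order: [3, 12, 19, 39, 60, 64, 81, 84]


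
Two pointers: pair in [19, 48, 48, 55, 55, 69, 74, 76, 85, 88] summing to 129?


lo=0(19)+hi=9(88)=107
lo=1(48)+hi=9(88)=136
lo=1(48)+hi=8(85)=133
lo=1(48)+hi=7(76)=124
lo=2(48)+hi=7(76)=124
lo=3(55)+hi=7(76)=131
lo=3(55)+hi=6(74)=129

Yes: 55+74=129


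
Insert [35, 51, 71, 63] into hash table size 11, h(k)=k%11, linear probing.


Insert 35: h=2 -> slot 2
Insert 51: h=7 -> slot 7
Insert 71: h=5 -> slot 5
Insert 63: h=8 -> slot 8

Table: [None, None, 35, None, None, 71, None, 51, 63, None, None]
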